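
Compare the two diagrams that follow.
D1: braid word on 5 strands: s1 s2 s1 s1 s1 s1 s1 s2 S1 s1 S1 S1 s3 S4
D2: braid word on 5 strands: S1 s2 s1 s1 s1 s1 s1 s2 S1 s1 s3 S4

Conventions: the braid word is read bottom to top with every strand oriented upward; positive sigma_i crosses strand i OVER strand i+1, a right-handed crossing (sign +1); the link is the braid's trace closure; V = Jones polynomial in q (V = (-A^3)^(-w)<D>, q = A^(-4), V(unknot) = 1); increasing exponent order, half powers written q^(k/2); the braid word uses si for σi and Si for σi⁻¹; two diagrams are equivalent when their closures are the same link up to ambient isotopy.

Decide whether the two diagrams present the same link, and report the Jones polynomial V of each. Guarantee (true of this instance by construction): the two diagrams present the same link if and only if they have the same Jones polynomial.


same link: yes
V(D1) = q^2 - q^3 + 2q^4 - 2q^5 + 3q^6 - 2q^7 + q^8 - q^9  [14 crossings, <D> = -A^-18 + A^-14 - 2A^-10 + 3A^-6 - 2A^-2 + 2A^2 - A^6 + A^10, w = +6]
D2 (bracket -A^-18 + A^-14 - 2A^-10 + 3A^-6 - 2A^-2 + 2A^2 - A^6 + A^10; 12 crossings at w = +6): V = q^2 - q^3 + 2q^4 - 2q^5 + 3q^6 - 2q^7 + q^8 - q^9
note: one V(q) for all 2 diagrams — one class (guaranteed)


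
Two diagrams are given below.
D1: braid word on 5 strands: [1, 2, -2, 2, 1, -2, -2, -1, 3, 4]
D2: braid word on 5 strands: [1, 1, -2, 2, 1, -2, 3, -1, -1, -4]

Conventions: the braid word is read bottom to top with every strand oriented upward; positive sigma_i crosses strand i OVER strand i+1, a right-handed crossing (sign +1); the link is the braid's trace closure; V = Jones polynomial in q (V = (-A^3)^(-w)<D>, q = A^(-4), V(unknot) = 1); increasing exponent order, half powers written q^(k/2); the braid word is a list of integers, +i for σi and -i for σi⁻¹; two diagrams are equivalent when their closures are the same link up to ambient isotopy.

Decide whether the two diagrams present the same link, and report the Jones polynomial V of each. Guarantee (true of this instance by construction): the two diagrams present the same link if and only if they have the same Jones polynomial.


equivalent: yes
V(D1) = 1  (w +2, c 10, <D> = A^6)
V(D2) = 1  [10 crossings, <D> = 1, w = 0]
key observation: one V(q) for all 2 diagrams — one class (guaranteed)


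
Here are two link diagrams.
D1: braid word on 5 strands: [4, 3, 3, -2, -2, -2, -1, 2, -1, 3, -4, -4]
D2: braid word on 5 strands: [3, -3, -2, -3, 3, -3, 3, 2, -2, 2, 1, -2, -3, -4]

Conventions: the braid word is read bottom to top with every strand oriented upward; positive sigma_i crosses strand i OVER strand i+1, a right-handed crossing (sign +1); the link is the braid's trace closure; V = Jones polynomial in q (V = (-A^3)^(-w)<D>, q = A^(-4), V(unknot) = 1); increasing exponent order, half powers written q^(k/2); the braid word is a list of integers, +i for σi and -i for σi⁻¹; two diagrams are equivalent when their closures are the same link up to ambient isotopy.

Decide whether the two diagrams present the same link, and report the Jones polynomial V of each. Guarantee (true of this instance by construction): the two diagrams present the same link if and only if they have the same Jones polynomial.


equivalent: no
D1 (bracket -A^-18 + 2A^-14 - 3A^-10 + 4A^-6 - 3A^-2 + 4A^2 - 2A^6 + A^10 - A^14; 12 crossings at w = -2): V = -q^-5 + q^-4 - 2q^-3 + 4q^-2 - 3q^-1 + 4 - 3q + 2q^2 - q^3
V(D2) = 1  [14 crossings, <D> = A^-6, w = -2]
observation: 2 classes among 2 diagrams; unequal V(q) rules out equality


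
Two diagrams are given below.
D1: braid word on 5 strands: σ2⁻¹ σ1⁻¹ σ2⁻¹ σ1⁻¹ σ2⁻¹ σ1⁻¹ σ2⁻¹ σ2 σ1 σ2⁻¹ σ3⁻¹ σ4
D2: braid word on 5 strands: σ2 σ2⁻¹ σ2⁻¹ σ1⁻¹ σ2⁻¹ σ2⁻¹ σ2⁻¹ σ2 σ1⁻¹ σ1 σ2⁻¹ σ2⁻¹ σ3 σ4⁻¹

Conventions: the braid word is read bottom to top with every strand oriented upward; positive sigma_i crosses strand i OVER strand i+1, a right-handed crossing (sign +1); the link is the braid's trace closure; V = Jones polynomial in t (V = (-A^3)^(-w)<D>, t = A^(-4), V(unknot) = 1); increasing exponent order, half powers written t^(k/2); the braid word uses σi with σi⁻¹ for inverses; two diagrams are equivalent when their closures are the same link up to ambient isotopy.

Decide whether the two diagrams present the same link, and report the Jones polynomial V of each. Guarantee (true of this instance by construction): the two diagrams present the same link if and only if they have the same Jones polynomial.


equivalent: yes
D1 (bracket A^-10 + A^-2 - A^2 + A^6 - A^10; 12 crossings at w = -6): V = -t^-7 + t^-6 - t^-5 + t^-4 + t^-2
V(D2) = -t^-7 + t^-6 - t^-5 + t^-4 + t^-2  (w -6, c 14, <D> = A^-10 + A^-2 - A^2 + A^6 - A^10)
key observation: one V(t) for all 2 diagrams — one class (guaranteed)


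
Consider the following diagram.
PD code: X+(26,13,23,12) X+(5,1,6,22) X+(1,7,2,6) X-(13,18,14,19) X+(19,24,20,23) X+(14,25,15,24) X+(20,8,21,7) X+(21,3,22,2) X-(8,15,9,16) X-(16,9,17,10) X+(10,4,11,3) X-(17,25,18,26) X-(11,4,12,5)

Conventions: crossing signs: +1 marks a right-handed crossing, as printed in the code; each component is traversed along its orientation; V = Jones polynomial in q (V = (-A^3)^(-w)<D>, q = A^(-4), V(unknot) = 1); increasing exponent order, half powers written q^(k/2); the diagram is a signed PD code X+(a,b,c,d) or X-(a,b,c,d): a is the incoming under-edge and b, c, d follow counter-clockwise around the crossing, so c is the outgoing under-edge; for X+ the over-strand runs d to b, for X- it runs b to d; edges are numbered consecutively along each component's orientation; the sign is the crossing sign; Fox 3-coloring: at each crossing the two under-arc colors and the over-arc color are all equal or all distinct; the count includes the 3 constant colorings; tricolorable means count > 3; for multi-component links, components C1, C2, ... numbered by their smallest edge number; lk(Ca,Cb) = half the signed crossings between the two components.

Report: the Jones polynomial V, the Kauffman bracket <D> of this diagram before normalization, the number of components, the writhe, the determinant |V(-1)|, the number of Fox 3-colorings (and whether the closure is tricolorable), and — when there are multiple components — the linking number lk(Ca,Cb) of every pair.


V = q^(-5/2) - q^(-3/2) + 2q^(-1/2) - 4q^(1/2) + 2q^(3/2) - 4q^(5/2) + 2q^(7/2) - q^(9/2) + q^(11/2)
<D> = -A^-13 + A^-9 - 2A^-5 + 4A^-1 - 2A^3 + 4A^7 - 2A^11 + A^15 - A^19 (w = +3)
2 components over 13 crossings, w = +3
lk(C1,C2): +1
27 Fox colorings among 3^13, |V(-1)| = 18: tricolorable
why: |V(-1)| = 18: so tricolorable, since 3 divides 18


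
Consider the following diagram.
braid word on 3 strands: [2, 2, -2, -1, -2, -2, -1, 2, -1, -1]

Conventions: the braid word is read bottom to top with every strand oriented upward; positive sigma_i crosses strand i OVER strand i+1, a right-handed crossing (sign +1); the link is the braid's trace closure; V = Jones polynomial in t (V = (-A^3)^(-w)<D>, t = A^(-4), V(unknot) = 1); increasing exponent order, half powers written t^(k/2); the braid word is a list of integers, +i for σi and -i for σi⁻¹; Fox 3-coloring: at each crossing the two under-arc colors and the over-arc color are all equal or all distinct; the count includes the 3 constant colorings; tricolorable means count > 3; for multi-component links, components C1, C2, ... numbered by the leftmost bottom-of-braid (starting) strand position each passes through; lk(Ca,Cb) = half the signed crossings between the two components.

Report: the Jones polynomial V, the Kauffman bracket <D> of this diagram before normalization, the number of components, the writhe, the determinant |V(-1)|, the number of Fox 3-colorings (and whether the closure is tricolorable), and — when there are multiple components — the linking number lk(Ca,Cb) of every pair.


V(t) = t^-7 - t^-6 + 2t^-5 - 2t^-4 + 3t^-3 - t^-2 + 2t^-1
bracket: 2A^-8 - A^-4 + 3 - 2A^4 + 2A^8 - A^12 + A^16, w = -4
3 components, writhe -4, over 10 crossings
lk(C1,C2) = -2
linking number lk(C1,C3) = -1
lk(C2,C3): +1
det 12, colorings 9 of 3^10 — tricolorable
observation: span 6 respects span(V) <= c + mu - 1 = 12 for this 3-component diagram


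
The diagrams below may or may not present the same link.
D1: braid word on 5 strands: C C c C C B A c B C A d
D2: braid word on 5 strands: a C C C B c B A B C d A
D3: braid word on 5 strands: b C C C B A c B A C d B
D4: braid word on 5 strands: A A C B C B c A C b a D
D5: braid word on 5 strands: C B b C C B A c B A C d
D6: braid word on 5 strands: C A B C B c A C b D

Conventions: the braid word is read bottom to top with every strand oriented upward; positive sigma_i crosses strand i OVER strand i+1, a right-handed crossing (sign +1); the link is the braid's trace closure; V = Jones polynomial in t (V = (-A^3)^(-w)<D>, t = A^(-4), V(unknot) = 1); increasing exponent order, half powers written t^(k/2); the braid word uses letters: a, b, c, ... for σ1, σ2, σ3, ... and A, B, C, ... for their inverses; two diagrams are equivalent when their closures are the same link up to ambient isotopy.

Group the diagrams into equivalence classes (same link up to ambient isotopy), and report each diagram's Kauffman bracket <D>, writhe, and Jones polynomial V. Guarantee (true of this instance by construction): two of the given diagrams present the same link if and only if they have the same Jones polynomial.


equivalence classes: {D1, D2, D3, D5} | {D4, D6}
D1 (bracket A^-10 - A^-6 + 3A^-2 - 3A^2 + 3A^6 - 3A^10 + 2A^14 - A^18; 12 crossings at w = -6): V = -t^-9 + 2t^-8 - 3t^-7 + 3t^-6 - 3t^-5 + 3t^-4 - t^-3 + t^-2
V(D2) = -t^-9 + 2t^-8 - 3t^-7 + 3t^-6 - 3t^-5 + 3t^-4 - t^-3 + t^-2  [12 crossings, <D> = A^-10 - A^-6 + 3A^-2 - 3A^2 + 3A^6 - 3A^10 + 2A^14 - A^18, w = -6]
D3 (bracket A^-10 - A^-6 + 3A^-2 - 3A^2 + 3A^6 - 3A^10 + 2A^14 - A^18; 12 crossings at w = -6): V = -t^-9 + 2t^-8 - 3t^-7 + 3t^-6 - 3t^-5 + 3t^-4 - t^-3 + t^-2
V(D4) = -t^-6 + t^-5 - t^-4 + 2t^-3 - t^-2 + t^-1  [12 crossings, <D> = A^-14 - A^-10 + 2A^-6 - A^-2 + A^2 - A^6, w = -6]
V(D5) = -t^-9 + 2t^-8 - 3t^-7 + 3t^-6 - 3t^-5 + 3t^-4 - t^-3 + t^-2  [12 crossings, <D> = A^-10 - A^-6 + 3A^-2 - 3A^2 + 3A^6 - 3A^10 + 2A^14 - A^18, w = -6]
V(D6) = -t^-6 + t^-5 - t^-4 + 2t^-3 - t^-2 + t^-1  (w -6, c 10, <D> = A^-14 - A^-10 + 2A^-6 - A^-2 + A^2 - A^6)
observation: comparing 6 Jones polynomials yields 2 groups


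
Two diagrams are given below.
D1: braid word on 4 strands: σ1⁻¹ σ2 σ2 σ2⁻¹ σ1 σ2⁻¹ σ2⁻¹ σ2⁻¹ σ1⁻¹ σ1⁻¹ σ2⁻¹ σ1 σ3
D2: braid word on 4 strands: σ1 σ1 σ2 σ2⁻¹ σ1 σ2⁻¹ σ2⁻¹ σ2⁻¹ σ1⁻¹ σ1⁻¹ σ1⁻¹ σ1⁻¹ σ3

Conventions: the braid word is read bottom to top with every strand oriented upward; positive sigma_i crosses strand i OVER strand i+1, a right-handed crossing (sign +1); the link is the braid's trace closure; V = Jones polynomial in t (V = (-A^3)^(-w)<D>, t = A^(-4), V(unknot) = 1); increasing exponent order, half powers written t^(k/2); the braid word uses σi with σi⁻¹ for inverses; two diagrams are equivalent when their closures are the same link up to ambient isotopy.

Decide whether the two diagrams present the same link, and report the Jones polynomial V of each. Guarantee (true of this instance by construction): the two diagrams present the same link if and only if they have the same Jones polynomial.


equivalent: yes
D1 (bracket -A^-5 - A^3 + A^7; 13 crossings at w = -3): V = -t^-4 + t^-3 + t^-1
D2 (bracket -A^-5 - A^3 + A^7; 13 crossings at w = -3): V = -t^-4 + t^-3 + t^-1
key observation: all 2 diagrams share one V(t), hence one class


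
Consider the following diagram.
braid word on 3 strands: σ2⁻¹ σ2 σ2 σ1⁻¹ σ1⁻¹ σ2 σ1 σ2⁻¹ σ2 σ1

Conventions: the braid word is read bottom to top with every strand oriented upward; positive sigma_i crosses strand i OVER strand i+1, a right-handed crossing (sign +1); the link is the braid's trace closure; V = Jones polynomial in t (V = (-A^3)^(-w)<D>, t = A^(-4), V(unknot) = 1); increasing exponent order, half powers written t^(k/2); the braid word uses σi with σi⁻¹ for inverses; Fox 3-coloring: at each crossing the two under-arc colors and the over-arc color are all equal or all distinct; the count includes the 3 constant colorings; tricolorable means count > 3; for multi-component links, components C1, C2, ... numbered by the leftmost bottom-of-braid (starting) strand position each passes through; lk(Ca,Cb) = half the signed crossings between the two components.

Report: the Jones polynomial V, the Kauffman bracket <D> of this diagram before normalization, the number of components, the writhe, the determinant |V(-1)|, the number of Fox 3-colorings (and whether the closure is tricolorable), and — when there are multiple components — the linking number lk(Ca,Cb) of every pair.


V(t) = 2 + t^2 + t^4
bracket: A^-10 + A^-2 + 2A^6, w = +2
3 components, writhe +2, over 10 crossings
lk(C1,C2) = +1
linking number lk(C1,C3) = -1
lk(C2,C3): +1
det 4, colorings 3 of 3^10 — not tricolorable
observation: |V(-1)| = 4: so not tricolorable, since 3 does not divide 4


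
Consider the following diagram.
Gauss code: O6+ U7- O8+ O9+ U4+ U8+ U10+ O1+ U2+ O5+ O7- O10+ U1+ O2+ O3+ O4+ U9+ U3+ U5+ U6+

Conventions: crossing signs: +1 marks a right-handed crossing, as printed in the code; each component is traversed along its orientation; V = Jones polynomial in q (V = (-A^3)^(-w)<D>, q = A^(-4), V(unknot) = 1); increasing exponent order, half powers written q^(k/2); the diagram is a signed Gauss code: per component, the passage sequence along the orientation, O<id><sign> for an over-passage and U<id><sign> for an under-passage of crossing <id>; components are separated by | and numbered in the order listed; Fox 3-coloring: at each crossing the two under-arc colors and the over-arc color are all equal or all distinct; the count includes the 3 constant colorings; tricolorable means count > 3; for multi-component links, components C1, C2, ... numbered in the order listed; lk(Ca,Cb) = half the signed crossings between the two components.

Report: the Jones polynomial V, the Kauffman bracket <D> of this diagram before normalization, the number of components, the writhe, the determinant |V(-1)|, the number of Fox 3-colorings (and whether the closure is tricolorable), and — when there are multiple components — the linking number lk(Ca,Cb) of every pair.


V = q^2 + 2q^4 - 2q^5 + q^6 - 2q^7 + q^8
<D> = A^-8 - 2A^-4 + 1 - 2A^4 + 2A^8 + A^16 (w = +8)
1 component over 10 crossings, w = +8
27 Fox colorings among 3^10, |V(-1)| = 9: tricolorable
why: |V(-1)| = 9: so tricolorable, since 3 divides 9


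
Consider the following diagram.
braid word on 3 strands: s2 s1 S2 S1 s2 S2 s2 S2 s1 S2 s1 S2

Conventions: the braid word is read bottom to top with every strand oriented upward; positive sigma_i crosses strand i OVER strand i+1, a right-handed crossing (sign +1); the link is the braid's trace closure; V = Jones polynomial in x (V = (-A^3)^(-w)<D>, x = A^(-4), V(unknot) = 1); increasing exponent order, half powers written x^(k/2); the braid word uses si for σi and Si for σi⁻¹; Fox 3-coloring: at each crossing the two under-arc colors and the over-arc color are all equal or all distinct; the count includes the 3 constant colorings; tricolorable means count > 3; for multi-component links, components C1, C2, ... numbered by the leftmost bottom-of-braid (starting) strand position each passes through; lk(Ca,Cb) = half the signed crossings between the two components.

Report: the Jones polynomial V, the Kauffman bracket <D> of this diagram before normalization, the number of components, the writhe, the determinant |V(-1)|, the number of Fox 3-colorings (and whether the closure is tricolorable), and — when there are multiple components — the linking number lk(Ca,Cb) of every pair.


V(x) = x^-2 + 2 + x^2
bracket: A^-8 + 2 + A^8, w = 0
3 components, writhe 0, over 12 crossings
lk(C1,C2) = -1
linking number lk(C1,C3) = +1
lk(C2,C3): 0
det 4, colorings 3 of 3^12 — not tricolorable
observation: summing lk over 3 pairs gives 0


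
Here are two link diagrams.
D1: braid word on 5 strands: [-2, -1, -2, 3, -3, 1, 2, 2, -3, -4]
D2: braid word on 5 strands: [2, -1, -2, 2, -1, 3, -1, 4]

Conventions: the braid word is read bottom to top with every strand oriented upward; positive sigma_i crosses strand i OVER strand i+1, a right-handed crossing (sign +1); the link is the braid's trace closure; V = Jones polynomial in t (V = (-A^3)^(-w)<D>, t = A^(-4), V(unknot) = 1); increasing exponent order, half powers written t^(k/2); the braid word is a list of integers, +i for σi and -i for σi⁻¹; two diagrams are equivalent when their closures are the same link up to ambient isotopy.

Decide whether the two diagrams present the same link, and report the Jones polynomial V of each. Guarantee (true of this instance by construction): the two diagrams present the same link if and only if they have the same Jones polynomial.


equivalent: no
D1 (bracket A^-6; 10 crossings at w = -2): V = 1
V(D2) = -t^-4 + t^-3 + t^-1  (w 0, c 8, <D> = A^4 + A^12 - A^16)
key observation: 2 classes among 2 diagrams; unequal V(t) rules out equality


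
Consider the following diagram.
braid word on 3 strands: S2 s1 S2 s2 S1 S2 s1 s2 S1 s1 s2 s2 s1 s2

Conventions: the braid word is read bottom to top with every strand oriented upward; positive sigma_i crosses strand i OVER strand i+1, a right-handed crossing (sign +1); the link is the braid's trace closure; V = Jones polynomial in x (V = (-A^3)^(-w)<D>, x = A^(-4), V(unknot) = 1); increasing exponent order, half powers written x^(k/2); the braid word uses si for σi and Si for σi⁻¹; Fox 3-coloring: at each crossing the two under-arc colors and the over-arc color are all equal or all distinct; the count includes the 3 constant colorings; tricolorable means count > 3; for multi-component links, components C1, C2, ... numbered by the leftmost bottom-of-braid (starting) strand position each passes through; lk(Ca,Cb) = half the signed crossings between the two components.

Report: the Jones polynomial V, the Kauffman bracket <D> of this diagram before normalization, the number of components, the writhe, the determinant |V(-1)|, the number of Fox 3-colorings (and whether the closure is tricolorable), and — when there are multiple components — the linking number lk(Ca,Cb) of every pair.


V(x) = x - x^2 + 2x^3 - x^4 + x^5 - x^6
bracket: -A^-12 + A^-8 - A^-4 + 2 - A^4 + A^8, w = +4
1 component, writhe +4, over 14 crossings
det 7, colorings 3 of 3^14 — not tricolorable
observation: inverse pairs cancel, leaving σ2⁻¹ σ2⁻¹ σ1 σ2 σ2 σ2 σ1 σ2


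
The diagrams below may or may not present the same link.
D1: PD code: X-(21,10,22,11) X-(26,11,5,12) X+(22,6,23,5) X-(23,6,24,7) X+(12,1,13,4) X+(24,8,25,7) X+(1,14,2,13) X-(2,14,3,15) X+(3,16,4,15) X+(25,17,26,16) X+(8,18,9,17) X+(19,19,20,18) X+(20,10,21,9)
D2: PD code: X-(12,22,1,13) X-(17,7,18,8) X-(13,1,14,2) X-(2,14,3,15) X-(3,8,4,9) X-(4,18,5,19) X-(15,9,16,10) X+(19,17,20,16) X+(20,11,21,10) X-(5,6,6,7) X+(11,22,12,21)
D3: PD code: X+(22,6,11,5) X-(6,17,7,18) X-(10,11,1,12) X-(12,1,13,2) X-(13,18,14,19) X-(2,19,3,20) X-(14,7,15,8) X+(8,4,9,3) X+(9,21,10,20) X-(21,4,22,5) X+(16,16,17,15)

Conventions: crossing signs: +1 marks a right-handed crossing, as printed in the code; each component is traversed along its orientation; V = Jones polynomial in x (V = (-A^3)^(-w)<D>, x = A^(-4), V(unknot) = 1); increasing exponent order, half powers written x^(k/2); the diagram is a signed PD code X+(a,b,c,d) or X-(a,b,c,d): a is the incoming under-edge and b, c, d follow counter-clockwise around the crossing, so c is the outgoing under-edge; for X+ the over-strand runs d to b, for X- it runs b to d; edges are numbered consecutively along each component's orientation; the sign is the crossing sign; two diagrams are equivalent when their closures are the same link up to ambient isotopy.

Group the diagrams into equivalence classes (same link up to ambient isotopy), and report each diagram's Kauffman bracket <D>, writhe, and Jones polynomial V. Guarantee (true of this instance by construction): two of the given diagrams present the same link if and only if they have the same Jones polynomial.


equivalence classes: {D1} | {D2, D3}
D1 (bracket A^5 + A^13; 13 crossings at w = +5): V = -x^(1/2) - x^(5/2)
V(D2) = -x^(-9/2) - x^(-5/2) + x^(-3/2) - x^(-1/2)  [11 crossings, <D> = A^-13 - A^-9 + A^-5 + A^3, w = -5]
D3 (bracket A^-7 - A^-3 + A + A^9; 11 crossings at w = -3): V = -x^(-9/2) - x^(-5/2) + x^(-3/2) - x^(-1/2)
key observation: 2 classes among 3 diagrams; unequal V(x) rules out equality


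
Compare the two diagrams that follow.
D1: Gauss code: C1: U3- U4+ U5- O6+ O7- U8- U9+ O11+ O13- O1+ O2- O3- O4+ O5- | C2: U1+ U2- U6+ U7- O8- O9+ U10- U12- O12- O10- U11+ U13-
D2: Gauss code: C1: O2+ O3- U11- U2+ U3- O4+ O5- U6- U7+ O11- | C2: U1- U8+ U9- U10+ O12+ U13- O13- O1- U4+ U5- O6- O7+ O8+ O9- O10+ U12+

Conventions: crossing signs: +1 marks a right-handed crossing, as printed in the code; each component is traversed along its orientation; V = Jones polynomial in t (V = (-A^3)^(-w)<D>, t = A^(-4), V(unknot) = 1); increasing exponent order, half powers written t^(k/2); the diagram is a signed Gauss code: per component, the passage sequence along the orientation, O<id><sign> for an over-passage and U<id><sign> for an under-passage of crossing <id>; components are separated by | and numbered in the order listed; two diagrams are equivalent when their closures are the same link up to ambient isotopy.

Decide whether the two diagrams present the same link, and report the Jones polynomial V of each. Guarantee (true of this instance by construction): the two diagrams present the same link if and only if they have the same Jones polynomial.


same link: yes
V(D1) = -t^(-1/2) - t^(1/2)  [13 crossings, <D> = A^-11 + A^-7, w = -3]
V(D2) = -t^(-1/2) - t^(1/2)  [13 crossings, <D> = A^-5 + A^-1, w = -1]
insight: all 2 diagrams share one V(t), hence one class


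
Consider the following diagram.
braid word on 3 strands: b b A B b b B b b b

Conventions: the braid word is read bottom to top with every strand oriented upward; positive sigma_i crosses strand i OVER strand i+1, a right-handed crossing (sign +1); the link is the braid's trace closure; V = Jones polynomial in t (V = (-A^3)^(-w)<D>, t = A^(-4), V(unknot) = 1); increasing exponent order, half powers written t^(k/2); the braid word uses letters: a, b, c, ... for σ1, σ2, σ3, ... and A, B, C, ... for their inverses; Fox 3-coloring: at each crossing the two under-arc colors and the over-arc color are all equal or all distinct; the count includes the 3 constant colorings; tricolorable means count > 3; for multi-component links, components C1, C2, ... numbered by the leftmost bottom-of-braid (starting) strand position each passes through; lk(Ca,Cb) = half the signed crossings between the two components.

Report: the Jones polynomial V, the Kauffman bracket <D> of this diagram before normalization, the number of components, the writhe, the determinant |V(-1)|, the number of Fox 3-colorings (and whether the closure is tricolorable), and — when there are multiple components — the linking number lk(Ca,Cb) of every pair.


V(t) = t^2 + t^4 - t^5 + t^6 - t^7
bracket: -A^-16 + A^-12 - A^-8 + A^-4 + A^4, w = +4
1 component, writhe +4, over 10 crossings
det 5, colorings 3 of 3^10 — not tricolorable
observation: the span of V is 5, forcing >= 5 crossings in any diagram


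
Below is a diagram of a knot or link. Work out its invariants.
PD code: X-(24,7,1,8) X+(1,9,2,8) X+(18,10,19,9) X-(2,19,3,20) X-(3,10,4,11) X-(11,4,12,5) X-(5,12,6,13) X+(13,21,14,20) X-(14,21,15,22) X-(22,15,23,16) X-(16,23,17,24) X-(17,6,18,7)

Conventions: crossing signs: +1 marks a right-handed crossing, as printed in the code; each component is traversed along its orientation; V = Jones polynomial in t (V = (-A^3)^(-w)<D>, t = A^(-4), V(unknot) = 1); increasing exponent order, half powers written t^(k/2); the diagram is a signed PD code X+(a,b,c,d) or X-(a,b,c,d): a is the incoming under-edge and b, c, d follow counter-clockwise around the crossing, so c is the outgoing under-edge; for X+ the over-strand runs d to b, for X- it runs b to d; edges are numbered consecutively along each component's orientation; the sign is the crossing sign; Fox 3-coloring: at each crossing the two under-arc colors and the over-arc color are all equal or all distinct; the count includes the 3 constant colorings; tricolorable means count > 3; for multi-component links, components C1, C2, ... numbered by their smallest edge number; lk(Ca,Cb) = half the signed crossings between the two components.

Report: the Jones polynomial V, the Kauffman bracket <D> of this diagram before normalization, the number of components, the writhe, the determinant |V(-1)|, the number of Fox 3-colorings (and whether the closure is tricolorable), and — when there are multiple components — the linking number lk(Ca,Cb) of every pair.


V = t^-8 - 2t^-7 + t^-6 - 2t^-5 + 2t^-4 + t^-2
<D> = A^-10 + 2A^-2 - 2A^2 + A^6 - 2A^10 + A^14 (w = -6)
1 component over 12 crossings, w = -6
27 Fox colorings among 3^12, |V(-1)| = 9: tricolorable
why: |V(-1)| = 9: so tricolorable, since 3 divides 9


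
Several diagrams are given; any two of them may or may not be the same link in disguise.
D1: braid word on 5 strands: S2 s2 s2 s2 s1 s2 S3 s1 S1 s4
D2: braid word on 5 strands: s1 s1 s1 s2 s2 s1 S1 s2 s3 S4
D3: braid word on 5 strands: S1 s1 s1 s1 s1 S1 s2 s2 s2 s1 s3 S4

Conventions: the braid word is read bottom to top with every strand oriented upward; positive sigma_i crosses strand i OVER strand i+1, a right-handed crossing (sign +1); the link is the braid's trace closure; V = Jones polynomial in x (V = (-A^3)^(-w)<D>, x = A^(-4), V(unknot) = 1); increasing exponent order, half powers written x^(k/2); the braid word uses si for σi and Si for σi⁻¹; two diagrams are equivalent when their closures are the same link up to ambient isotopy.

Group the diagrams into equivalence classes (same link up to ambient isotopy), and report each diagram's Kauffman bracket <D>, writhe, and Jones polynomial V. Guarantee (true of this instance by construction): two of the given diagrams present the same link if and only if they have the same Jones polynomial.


equivalence classes: {D1} | {D2, D3}
D1 (bracket -A^-4 + 1 + A^8; 10 crossings at w = +4): V = x + x^3 - x^4
V(D2) = x^2 + 2x^4 - 2x^5 + x^6 - 2x^7 + x^8  [10 crossings, <D> = A^-14 - 2A^-10 + A^-6 - 2A^-2 + 2A^2 + A^10, w = +6]
D3 (bracket A^-14 - 2A^-10 + A^-6 - 2A^-2 + 2A^2 + A^10; 12 crossings at w = +6): V = x^2 + 2x^4 - 2x^5 + x^6 - 2x^7 + x^8
key observation: 2 classes among 3 diagrams; unequal V(x) rules out equality


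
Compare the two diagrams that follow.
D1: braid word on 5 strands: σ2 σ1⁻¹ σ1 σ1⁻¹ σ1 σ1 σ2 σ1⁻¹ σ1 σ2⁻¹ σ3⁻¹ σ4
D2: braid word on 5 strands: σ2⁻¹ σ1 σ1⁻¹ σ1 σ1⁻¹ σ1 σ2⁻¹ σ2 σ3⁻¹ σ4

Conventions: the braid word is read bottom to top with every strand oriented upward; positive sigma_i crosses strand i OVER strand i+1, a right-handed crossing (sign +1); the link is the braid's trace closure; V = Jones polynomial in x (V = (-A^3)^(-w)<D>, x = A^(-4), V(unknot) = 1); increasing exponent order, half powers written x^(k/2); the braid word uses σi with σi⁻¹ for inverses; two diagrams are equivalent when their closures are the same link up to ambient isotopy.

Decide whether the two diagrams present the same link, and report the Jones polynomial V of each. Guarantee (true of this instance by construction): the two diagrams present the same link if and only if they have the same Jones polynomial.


same link: yes
V(D1) = 1  [12 crossings, <D> = A^6, w = +2]
V(D2) = 1  [10 crossings, <D> = 1, w = 0]
insight: all 2 diagrams share one V(x), hence one class


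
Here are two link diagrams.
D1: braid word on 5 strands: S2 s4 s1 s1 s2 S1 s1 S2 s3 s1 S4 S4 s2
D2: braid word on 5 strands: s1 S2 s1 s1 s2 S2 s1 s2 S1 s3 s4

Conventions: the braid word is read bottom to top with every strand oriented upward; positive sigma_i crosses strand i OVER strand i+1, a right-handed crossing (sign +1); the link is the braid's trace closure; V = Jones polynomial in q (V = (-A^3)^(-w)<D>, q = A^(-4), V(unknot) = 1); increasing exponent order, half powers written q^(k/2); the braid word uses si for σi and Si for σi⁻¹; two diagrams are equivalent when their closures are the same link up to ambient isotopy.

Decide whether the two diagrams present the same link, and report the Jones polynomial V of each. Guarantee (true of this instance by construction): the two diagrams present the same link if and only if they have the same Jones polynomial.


same link: yes
V(D1) = -q^(1/2) - q^(3/2) - q^(5/2) + q^(9/2)  [13 crossings, <D> = -A^-9 + A^-1 + A^3 + A^7, w = +3]
V(D2) = -q^(1/2) - q^(3/2) - q^(5/2) + q^(9/2)  (w +5, c 11, <D> = -A^-3 + A^5 + A^9 + A^13)
note: all 2 diagrams share one V(q), hence one class


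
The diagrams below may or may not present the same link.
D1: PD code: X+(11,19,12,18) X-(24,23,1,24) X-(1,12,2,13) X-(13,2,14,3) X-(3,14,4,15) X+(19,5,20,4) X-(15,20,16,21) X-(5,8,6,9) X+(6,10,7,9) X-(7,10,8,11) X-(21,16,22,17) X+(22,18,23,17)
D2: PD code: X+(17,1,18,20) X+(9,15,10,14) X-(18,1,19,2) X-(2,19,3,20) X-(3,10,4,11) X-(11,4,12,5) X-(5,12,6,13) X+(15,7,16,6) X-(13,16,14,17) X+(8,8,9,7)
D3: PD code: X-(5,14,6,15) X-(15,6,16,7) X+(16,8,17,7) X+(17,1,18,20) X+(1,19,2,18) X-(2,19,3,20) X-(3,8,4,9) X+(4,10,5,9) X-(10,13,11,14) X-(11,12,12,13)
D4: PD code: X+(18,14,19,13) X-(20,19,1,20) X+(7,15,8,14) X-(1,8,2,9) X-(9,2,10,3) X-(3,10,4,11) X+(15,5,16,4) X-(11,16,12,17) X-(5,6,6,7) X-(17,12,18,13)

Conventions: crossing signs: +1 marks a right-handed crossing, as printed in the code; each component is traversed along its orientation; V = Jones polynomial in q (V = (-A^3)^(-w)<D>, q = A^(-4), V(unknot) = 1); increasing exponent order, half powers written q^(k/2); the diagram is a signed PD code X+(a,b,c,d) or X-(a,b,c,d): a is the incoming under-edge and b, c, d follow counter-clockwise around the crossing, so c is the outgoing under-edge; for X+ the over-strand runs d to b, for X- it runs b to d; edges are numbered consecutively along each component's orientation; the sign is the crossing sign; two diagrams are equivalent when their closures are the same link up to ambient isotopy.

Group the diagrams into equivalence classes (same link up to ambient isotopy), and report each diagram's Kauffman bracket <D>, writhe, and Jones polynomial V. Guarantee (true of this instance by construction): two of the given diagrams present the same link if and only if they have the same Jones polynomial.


classes: {D1, D2, D4} | {D3}
V(D1) = q^-5 - 2q^-4 + 2q^-3 - 2q^-2 + 2q^-1 - 1 + q  [12 crossings, <D> = A^-16 - A^-12 + 2A^-8 - 2A^-4 + 2 - 2A^4 + A^8, w = -4]
V(D2) = q^-5 - 2q^-4 + 2q^-3 - 2q^-2 + 2q^-1 - 1 + q  (w -2, c 10, <D> = A^-10 - A^-6 + 2A^-2 - 2A^2 + 2A^6 - 2A^10 + A^14)
D3 (bracket A^-6; 10 crossings at w = -2): V = 1
V(D4) = q^-5 - 2q^-4 + 2q^-3 - 2q^-2 + 2q^-1 - 1 + q  (w -4, c 10, <D> = A^-16 - A^-12 + 2A^-8 - 2A^-4 + 2 - 2A^4 + A^8)
note: 2 classes among 4 diagrams; unequal V(q) rules out equality


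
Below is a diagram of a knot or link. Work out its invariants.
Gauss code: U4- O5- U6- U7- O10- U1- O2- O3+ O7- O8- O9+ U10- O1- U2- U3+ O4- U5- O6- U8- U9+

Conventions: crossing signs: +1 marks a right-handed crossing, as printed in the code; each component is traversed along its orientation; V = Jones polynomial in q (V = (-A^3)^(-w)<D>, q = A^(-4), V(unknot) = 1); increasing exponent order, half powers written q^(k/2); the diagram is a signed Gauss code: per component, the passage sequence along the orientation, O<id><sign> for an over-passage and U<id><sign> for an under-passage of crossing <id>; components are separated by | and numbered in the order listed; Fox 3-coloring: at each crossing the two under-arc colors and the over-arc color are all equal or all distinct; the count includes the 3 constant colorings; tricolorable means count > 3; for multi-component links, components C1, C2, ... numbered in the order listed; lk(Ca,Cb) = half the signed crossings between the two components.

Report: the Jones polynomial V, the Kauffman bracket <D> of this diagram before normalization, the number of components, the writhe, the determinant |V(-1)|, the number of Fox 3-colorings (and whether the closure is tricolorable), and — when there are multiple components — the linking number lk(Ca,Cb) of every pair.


Jones polynomial: V(q) = q^-8 - 2q^-7 + q^-6 - 2q^-5 + 2q^-4 + q^-2
<D> = A^-10 + 2A^-2 - 2A^2 + A^6 - 2A^10 + A^14; writhe -6
components 1, writhe -6 (10 crossings)
3-colorings: 27 of 3^10, det 9 — tricolorable
note: V spans 6 powers of q: at least 6 crossings in any diagram


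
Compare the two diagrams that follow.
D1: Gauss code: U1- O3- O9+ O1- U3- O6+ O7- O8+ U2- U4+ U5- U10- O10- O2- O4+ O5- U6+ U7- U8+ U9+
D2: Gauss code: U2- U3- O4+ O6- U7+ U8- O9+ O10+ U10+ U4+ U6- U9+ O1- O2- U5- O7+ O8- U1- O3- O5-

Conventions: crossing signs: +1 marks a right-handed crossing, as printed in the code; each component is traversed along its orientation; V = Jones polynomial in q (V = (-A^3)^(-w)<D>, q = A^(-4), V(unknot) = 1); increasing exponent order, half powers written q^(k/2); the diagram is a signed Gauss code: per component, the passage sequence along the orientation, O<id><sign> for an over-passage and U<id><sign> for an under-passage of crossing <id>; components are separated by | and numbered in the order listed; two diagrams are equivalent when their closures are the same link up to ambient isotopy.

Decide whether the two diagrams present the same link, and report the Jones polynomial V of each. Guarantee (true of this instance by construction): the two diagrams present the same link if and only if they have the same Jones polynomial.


equivalent: no
D1 (bracket A^-6; 10 crossings at w = -2): V = 1
V(D2) = -q^-4 + q^-3 + q^-1  (w -2, c 10, <D> = A^-2 + A^6 - A^10)
key observation: 2 values of V(q) split the 2 diagrams


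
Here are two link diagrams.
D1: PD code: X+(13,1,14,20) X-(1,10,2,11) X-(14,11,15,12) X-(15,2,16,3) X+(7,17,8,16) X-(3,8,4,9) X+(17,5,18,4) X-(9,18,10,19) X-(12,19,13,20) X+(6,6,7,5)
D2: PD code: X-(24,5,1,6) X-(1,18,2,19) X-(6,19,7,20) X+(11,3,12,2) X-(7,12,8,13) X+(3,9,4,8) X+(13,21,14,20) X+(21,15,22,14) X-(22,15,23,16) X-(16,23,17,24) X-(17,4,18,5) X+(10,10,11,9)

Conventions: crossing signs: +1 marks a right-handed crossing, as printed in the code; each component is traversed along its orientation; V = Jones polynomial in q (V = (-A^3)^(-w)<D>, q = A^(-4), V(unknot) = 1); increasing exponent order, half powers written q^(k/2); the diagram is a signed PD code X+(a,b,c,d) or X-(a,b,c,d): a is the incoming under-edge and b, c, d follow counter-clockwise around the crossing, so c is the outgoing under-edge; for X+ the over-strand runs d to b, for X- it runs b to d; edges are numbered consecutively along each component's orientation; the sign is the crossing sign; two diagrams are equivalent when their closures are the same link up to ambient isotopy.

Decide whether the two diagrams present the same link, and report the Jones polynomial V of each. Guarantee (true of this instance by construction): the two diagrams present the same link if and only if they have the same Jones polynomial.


equivalent: yes
D1 (bracket A^-10 - A^-6 + 2A^-2 - 2A^2 + 2A^6 - 2A^10 + A^14; 10 crossings at w = -2): V = q^-5 - 2q^-4 + 2q^-3 - 2q^-2 + 2q^-1 - 1 + q
V(D2) = q^-5 - 2q^-4 + 2q^-3 - 2q^-2 + 2q^-1 - 1 + q  (w -2, c 12, <D> = A^-10 - A^-6 + 2A^-2 - 2A^2 + 2A^6 - 2A^10 + A^14)
key observation: all 2 diagrams share one V(q), hence one class


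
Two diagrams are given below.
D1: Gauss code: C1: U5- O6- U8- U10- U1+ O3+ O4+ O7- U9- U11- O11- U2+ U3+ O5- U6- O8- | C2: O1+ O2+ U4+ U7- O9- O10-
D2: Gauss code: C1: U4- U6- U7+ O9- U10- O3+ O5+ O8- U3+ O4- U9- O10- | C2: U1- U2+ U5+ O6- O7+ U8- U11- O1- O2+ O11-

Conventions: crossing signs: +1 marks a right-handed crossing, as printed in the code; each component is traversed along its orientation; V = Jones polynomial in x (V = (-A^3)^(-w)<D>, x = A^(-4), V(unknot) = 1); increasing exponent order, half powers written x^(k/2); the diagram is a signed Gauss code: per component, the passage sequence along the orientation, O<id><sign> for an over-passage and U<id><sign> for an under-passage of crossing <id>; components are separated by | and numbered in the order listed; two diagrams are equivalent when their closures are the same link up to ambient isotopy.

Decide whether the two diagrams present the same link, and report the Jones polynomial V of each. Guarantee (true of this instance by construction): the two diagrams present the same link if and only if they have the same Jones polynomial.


equivalent: yes
D1 (bracket A^-7 + A^-3 + A - A^9; 11 crossings at w = -3): V = x^(-9/2) - x^(-5/2) - x^(-3/2) - x^(-1/2)
V(D2) = x^(-9/2) - x^(-5/2) - x^(-3/2) - x^(-1/2)  (w -3, c 11, <D> = A^-7 + A^-3 + A - A^9)
key observation: Reidemeister moves carry D1 (11 crossings) to D2 (11)


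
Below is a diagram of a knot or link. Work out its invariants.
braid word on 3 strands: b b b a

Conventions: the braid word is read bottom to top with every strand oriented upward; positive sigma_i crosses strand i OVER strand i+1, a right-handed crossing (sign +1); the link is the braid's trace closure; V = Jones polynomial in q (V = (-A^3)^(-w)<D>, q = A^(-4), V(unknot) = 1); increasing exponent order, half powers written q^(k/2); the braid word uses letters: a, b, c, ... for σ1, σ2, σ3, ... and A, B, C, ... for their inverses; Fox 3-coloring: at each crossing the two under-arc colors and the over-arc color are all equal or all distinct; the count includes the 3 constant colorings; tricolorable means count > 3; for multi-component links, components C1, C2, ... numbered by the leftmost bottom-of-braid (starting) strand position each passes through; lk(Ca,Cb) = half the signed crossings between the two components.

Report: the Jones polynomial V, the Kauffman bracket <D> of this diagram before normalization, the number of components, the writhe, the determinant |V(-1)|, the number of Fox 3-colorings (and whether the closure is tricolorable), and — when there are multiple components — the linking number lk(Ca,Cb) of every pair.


Jones polynomial: V(q) = q + q^3 - q^4
<D> = -A^-4 + 1 + A^8; writhe +4
components 1, writhe +4 (4 crossings)
3-colorings: 9 of 3^4, det 3 — tricolorable
note: w = +4 shifts under R1 moves; the (-A^3)^(-4) factor cancels that in V


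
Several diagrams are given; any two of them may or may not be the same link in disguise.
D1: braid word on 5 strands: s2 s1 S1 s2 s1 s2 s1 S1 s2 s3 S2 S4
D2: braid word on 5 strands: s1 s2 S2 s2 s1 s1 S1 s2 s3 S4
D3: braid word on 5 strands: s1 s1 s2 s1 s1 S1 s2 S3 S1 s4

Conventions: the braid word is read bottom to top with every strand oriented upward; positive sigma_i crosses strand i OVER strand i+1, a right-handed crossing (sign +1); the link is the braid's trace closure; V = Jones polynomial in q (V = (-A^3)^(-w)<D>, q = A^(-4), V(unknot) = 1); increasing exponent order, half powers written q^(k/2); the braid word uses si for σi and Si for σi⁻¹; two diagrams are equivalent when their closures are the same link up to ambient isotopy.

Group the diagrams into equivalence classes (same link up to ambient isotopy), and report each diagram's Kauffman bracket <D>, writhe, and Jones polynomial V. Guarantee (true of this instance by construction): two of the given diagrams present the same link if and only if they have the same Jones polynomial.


grouping into links: {D1, D2, D3}
V(D1) = q + q^3 - q^4  (w +4, c 12, <D> = -A^-4 + 1 + A^8)
V(D2) = q + q^3 - q^4  [10 crossings, <D> = -A^-4 + 1 + A^8, w = +4]
V(D3) = q + q^3 - q^4  (w +4, c 10, <D> = -A^-4 + 1 + A^8)
key observation: all 3 diagrams share one V(q), hence one class


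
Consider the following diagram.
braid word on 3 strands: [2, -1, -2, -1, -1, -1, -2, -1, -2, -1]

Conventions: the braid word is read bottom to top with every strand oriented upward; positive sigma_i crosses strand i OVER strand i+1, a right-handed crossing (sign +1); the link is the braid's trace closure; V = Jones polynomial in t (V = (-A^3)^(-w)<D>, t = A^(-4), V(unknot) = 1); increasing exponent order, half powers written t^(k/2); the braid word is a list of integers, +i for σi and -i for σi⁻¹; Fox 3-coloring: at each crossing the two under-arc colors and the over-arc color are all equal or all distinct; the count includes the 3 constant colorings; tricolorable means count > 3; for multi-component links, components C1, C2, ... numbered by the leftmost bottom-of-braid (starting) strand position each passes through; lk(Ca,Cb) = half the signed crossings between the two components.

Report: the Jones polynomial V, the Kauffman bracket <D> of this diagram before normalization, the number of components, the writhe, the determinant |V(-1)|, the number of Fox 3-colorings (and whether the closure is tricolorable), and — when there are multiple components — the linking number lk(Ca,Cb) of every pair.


V(t) = -t^-8 + t^-5 + t^-3
bracket: A^-12 + A^-4 - A^8, w = -8
1 component, writhe -8, over 10 crossings
det 3, colorings 9 of 3^10 — tricolorable
observation: det 3 = |V(-1)|; divisible by 3, so tricolorable
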